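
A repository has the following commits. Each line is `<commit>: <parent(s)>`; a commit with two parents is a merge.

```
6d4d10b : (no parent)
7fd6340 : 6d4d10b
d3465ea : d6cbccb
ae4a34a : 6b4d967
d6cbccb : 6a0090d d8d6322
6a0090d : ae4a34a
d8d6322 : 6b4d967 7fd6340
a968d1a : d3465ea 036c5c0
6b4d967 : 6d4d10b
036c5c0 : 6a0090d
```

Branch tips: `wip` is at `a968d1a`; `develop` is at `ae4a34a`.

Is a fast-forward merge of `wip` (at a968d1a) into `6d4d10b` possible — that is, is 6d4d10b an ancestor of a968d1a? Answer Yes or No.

A fast-forward from 6d4d10b to a968d1a is possible iff 6d4d10b is an ancestor of a968d1a.
Ancestors of a968d1a: {036c5c0, 6a0090d, 6b4d967, 6d4d10b, 7fd6340, a968d1a, ae4a34a, d3465ea, d6cbccb, d8d6322}.
6d4d10b is among them, so fast-forward is possible.

Yes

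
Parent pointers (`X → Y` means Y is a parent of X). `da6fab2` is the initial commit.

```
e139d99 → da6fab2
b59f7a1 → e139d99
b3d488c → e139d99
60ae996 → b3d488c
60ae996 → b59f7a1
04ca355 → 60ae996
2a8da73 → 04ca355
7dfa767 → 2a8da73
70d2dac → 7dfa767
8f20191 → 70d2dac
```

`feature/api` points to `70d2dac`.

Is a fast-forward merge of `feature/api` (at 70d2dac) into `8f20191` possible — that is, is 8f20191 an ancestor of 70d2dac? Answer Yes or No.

No

A fast-forward from 8f20191 to 70d2dac is possible iff 8f20191 is an ancestor of 70d2dac.
Ancestors of 70d2dac: {04ca355, 2a8da73, 60ae996, 70d2dac, 7dfa767, b3d488c, b59f7a1, da6fab2, e139d99}.
8f20191 is not among them, so fast-forward is not possible.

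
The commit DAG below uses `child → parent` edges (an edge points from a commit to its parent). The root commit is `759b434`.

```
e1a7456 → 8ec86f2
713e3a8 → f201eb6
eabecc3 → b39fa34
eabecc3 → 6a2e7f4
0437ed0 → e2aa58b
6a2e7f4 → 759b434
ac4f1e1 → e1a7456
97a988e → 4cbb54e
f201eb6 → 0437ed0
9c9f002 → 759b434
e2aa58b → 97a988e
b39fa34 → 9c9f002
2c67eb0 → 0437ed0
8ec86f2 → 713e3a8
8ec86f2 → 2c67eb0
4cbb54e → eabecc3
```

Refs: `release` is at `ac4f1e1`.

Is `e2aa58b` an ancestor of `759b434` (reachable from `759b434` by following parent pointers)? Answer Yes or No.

No

Ancestors of 759b434: {759b434}.
e2aa58b is not in that set, so it is not an ancestor of 759b434.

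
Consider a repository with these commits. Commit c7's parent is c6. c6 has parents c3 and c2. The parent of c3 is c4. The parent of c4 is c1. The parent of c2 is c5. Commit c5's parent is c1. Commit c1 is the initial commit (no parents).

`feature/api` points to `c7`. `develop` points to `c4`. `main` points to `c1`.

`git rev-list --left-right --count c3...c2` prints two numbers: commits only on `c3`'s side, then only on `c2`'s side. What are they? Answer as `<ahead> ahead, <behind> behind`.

2 ahead, 2 behind

Reachable from c3: {c1, c3, c4}.
Reachable from c2: {c1, c2, c5}.
Only in c3's history (ahead): {c3, c4} — 2.
Only in c2's history (behind): {c2, c5} — 2.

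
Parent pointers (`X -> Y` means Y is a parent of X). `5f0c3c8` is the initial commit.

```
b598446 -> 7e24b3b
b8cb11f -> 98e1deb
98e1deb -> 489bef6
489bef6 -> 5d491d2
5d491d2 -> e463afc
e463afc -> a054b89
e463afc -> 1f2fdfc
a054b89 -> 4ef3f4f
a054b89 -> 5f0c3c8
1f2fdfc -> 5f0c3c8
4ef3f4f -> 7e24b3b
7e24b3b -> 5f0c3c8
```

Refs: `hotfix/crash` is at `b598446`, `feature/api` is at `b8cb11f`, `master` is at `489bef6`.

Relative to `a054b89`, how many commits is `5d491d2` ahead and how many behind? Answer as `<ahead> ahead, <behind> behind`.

3 ahead, 0 behind

Reachable from 5d491d2: {1f2fdfc, 4ef3f4f, 5d491d2, 5f0c3c8, 7e24b3b, a054b89, e463afc}.
Reachable from a054b89: {4ef3f4f, 5f0c3c8, 7e24b3b, a054b89}.
Only in 5d491d2's history (ahead): {1f2fdfc, 5d491d2, e463afc} — 3.
Only in a054b89's history (behind): {} — 0.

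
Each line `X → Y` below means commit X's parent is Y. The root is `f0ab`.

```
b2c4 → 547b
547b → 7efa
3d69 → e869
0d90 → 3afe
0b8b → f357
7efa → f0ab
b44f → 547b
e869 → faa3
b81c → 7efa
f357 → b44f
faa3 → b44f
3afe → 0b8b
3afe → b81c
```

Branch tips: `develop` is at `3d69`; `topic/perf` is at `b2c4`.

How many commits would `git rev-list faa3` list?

Walking parent pointers from faa3: reachable set = {547b, 7efa, b44f, f0ab, faa3}.
That is 5 commits.

5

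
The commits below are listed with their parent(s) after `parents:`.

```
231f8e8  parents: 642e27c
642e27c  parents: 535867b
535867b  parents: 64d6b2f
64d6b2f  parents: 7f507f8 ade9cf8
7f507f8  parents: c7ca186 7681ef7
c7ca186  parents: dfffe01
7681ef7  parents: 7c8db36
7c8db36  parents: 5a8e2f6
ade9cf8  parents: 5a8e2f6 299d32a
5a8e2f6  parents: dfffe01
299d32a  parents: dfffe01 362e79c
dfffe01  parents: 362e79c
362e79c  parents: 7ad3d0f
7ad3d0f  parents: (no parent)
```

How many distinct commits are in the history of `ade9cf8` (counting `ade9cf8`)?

Walking parent pointers from ade9cf8: reachable set = {299d32a, 362e79c, 5a8e2f6, 7ad3d0f, ade9cf8, dfffe01}.
That is 6 commits.

6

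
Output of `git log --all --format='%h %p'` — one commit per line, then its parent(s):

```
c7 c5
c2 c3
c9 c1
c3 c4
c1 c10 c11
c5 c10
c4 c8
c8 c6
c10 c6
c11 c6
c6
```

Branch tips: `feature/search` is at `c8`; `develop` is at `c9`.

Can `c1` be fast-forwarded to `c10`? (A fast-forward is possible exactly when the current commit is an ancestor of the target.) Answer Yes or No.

No

A fast-forward from c1 to c10 is possible iff c1 is an ancestor of c10.
Ancestors of c10: {c10, c6}.
c1 is not among them, so fast-forward is not possible.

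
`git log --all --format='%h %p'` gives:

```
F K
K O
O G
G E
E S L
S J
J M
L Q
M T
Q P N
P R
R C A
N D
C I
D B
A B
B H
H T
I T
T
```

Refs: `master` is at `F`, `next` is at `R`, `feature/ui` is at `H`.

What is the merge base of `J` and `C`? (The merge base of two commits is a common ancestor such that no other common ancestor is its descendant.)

Ancestors of J: {J, M, T}.
Ancestors of C: {C, I, T}.
Common ancestors: {T}.
The only common ancestor is T, so it is the merge base.

T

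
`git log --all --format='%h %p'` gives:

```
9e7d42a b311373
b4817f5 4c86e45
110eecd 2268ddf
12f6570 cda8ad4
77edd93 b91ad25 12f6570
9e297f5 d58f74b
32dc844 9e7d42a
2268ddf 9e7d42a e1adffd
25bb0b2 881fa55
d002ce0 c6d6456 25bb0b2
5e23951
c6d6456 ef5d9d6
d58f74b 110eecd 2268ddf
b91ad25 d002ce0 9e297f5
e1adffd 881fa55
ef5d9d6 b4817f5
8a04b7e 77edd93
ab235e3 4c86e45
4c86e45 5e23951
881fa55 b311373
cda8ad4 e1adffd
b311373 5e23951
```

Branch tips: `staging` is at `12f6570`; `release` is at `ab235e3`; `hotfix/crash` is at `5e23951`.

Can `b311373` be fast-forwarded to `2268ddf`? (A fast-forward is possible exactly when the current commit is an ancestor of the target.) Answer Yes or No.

Yes

A fast-forward from b311373 to 2268ddf is possible iff b311373 is an ancestor of 2268ddf.
Ancestors of 2268ddf: {2268ddf, 5e23951, 881fa55, 9e7d42a, b311373, e1adffd}.
b311373 is among them, so fast-forward is possible.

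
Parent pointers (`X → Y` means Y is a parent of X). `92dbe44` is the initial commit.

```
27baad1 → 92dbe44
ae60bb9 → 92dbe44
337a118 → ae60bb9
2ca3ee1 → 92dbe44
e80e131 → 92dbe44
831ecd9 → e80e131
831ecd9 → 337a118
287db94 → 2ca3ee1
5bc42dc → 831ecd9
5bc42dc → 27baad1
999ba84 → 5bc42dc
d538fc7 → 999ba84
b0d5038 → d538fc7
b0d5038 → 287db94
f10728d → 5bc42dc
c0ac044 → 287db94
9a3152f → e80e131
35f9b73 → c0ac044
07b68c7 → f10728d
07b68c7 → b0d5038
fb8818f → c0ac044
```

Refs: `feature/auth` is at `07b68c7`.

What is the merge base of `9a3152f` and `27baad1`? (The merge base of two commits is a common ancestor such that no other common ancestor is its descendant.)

Ancestors of 9a3152f: {92dbe44, 9a3152f, e80e131}.
Ancestors of 27baad1: {27baad1, 92dbe44}.
Common ancestors: {92dbe44}.
The only common ancestor is 92dbe44, so it is the merge base.

92dbe44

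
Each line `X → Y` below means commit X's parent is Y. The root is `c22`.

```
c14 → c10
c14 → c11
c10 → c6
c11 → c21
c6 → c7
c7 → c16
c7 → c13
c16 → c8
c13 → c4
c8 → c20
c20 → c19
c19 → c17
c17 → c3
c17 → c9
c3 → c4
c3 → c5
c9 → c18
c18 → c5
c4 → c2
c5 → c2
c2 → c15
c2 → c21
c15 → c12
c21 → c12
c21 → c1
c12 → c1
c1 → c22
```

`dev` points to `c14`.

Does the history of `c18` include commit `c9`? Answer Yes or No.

No

Ancestors of c18: {c1, c12, c15, c18, c2, c21, c22, c5}.
c9 is not in that set, so it is not an ancestor of c18.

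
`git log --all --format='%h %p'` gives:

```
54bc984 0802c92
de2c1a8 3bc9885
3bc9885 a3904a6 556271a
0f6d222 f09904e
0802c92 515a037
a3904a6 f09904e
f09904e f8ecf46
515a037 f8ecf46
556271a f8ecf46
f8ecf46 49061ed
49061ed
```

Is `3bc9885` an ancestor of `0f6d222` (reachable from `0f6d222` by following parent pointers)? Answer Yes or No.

No

Ancestors of 0f6d222: {0f6d222, 49061ed, f09904e, f8ecf46}.
3bc9885 is not in that set, so it is not an ancestor of 0f6d222.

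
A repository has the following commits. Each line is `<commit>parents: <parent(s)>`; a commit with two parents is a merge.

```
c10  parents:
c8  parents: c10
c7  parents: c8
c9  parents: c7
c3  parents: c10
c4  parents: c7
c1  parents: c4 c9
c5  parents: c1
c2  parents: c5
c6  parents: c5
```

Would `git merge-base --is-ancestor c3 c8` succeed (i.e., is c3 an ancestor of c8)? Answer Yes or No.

Ancestors of c8: {c10, c8}.
c3 is not in that set, so it is not an ancestor of c8.

No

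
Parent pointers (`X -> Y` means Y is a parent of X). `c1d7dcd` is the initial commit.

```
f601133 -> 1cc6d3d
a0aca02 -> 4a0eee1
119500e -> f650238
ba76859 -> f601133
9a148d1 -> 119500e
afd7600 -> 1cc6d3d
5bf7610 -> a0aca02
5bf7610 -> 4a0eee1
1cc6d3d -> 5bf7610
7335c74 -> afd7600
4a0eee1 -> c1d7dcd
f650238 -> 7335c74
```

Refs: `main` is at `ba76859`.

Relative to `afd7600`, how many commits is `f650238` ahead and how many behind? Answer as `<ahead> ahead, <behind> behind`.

Reachable from f650238: {1cc6d3d, 4a0eee1, 5bf7610, 7335c74, a0aca02, afd7600, c1d7dcd, f650238}.
Reachable from afd7600: {1cc6d3d, 4a0eee1, 5bf7610, a0aca02, afd7600, c1d7dcd}.
Only in f650238's history (ahead): {7335c74, f650238} — 2.
Only in afd7600's history (behind): {} — 0.

2 ahead, 0 behind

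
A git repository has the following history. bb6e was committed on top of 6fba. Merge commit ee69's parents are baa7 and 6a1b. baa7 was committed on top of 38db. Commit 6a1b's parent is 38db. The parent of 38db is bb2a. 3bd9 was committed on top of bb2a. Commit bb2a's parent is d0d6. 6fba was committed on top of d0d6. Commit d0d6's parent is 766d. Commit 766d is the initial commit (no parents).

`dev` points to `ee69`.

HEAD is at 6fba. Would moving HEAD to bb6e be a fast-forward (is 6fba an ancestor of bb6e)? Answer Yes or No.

A fast-forward from 6fba to bb6e is possible iff 6fba is an ancestor of bb6e.
Ancestors of bb6e: {6fba, 766d, bb6e, d0d6}.
6fba is among them, so fast-forward is possible.

Yes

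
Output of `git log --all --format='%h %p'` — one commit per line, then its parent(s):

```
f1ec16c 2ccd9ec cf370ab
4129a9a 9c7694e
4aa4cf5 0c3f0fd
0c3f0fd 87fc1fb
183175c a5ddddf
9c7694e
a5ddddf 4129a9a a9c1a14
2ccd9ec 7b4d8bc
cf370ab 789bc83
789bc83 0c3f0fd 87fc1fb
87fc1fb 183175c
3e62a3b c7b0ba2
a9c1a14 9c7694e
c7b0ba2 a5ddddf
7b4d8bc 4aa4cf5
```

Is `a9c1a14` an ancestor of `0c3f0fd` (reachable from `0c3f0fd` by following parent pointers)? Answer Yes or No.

Ancestors of 0c3f0fd (commits reachable by following parents): {0c3f0fd, 183175c, 4129a9a, 87fc1fb, 9c7694e, a5ddddf, a9c1a14}.
a9c1a14 is in that set, so it is an ancestor of 0c3f0fd.

Yes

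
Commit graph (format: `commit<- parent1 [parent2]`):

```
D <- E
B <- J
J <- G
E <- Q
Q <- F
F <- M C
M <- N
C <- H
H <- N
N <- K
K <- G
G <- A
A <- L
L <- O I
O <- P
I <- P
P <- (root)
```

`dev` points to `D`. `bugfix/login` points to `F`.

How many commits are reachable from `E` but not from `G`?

Reachable from E: {A, C, E, F, G, H, I, K, L, M, N, O, P, Q}.
Reachable from G: {A, G, I, L, O, P}.
In E's history but not G's: {C, E, F, H, K, M, N, Q} — 8 commits.

8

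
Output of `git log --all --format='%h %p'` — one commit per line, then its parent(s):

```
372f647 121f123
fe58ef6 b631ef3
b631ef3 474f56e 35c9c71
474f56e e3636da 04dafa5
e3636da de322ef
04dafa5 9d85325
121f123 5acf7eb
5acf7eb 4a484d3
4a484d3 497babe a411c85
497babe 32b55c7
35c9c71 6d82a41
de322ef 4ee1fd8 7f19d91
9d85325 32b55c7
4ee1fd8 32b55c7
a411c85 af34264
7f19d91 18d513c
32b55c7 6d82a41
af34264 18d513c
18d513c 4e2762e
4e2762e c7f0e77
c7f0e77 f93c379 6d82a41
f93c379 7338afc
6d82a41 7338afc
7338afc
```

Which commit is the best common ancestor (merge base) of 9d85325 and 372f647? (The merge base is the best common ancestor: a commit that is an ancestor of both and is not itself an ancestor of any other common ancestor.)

32b55c7

Ancestors of 9d85325: {32b55c7, 6d82a41, 7338afc, 9d85325}.
Ancestors of 372f647: {121f123, 18d513c, 32b55c7, 372f647, 497babe, 4a484d3, 4e2762e, 5acf7eb, 6d82a41, 7338afc, a411c85, af34264, c7f0e77, f93c379}.
Common ancestors: {32b55c7, 6d82a41, 7338afc}.
Among these, 32b55c7 is not an ancestor of any other common ancestor — it is the merge base.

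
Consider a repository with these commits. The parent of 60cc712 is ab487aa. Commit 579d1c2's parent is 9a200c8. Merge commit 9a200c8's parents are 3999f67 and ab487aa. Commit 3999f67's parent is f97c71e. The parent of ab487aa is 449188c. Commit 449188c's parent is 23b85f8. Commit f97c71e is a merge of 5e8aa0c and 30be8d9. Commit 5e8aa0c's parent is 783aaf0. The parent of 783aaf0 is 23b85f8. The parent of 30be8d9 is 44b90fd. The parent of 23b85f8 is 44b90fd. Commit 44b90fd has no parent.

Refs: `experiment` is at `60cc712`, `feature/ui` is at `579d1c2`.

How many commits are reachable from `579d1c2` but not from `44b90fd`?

Reachable from 579d1c2: {23b85f8, 30be8d9, 3999f67, 449188c, 44b90fd, 579d1c2, 5e8aa0c, 783aaf0, 9a200c8, ab487aa, f97c71e}.
Reachable from 44b90fd: {44b90fd}.
In 579d1c2's history but not 44b90fd's: {23b85f8, 30be8d9, 3999f67, 449188c, 579d1c2, 5e8aa0c, 783aaf0, 9a200c8, ab487aa, f97c71e} — 10 commits.

10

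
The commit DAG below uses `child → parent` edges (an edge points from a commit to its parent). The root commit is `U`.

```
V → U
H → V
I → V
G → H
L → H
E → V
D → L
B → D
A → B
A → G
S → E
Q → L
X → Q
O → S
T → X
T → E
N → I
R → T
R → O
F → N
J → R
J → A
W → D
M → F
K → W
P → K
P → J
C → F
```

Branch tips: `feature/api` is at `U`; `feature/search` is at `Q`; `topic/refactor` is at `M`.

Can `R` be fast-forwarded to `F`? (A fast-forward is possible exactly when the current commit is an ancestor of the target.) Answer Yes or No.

No

A fast-forward from R to F is possible iff R is an ancestor of F.
Ancestors of F: {F, I, N, U, V}.
R is not among them, so fast-forward is not possible.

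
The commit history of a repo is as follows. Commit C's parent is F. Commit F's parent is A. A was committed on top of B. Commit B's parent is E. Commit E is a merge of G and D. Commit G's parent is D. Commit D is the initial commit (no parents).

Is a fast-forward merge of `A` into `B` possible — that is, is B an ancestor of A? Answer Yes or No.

A fast-forward from B to A is possible iff B is an ancestor of A.
Ancestors of A: {A, B, D, E, G}.
B is among them, so fast-forward is possible.

Yes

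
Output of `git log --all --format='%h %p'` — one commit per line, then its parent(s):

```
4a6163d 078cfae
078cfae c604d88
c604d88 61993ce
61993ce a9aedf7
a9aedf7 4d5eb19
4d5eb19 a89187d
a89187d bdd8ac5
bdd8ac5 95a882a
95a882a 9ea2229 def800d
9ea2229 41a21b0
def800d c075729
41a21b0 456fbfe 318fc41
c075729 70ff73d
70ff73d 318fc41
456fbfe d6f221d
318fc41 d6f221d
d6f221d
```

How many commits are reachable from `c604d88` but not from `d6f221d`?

Reachable from c604d88: {318fc41, 41a21b0, 456fbfe, 4d5eb19, 61993ce, 70ff73d, 95a882a, 9ea2229, a89187d, a9aedf7, bdd8ac5, c075729, c604d88, d6f221d, def800d}.
Reachable from d6f221d: {d6f221d}.
In c604d88's history but not d6f221d's: {318fc41, 41a21b0, 456fbfe, 4d5eb19, 61993ce, 70ff73d, 95a882a, 9ea2229, a89187d, a9aedf7, bdd8ac5, c075729, c604d88, def800d} — 14 commits.

14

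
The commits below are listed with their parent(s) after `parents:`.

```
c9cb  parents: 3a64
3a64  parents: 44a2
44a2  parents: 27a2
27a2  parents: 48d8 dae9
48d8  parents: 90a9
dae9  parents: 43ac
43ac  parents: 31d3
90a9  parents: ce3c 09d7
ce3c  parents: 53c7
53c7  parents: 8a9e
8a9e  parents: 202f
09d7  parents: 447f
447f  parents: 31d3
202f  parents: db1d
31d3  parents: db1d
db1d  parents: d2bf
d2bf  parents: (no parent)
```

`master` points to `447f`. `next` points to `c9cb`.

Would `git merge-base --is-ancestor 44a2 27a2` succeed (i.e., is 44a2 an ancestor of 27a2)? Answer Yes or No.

No

Ancestors of 27a2: {09d7, 202f, 27a2, 31d3, 43ac, 447f, 48d8, 53c7, 8a9e, 90a9, ce3c, d2bf, dae9, db1d}.
44a2 is not in that set, so it is not an ancestor of 27a2.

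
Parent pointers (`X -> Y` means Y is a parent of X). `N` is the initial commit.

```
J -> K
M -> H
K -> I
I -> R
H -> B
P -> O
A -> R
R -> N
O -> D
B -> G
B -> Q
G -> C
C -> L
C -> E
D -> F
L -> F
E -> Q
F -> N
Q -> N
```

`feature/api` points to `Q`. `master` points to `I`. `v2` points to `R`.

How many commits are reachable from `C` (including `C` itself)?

Walking parent pointers from C: reachable set = {C, E, F, L, N, Q}.
That is 6 commits.

6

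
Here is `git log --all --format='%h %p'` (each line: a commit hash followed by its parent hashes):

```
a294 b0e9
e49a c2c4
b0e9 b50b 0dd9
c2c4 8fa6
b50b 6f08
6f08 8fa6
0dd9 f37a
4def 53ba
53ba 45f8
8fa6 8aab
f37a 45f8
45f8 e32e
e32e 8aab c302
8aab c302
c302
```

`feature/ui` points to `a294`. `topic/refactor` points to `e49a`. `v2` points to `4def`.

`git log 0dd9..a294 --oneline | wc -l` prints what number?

Reachable from a294: {0dd9, 45f8, 6f08, 8aab, 8fa6, a294, b0e9, b50b, c302, e32e, f37a}.
Reachable from 0dd9: {0dd9, 45f8, 8aab, c302, e32e, f37a}.
In a294's history but not 0dd9's: {6f08, 8fa6, a294, b0e9, b50b} — 5 commits.

5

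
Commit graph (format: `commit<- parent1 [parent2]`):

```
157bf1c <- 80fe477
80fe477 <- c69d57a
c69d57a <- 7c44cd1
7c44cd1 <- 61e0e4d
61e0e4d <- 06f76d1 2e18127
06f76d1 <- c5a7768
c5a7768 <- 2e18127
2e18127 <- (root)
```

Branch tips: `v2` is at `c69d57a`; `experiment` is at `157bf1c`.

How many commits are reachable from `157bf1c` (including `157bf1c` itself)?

Walking parent pointers from 157bf1c: reachable set = {06f76d1, 157bf1c, 2e18127, 61e0e4d, 7c44cd1, 80fe477, c5a7768, c69d57a}.
That is 8 commits.

8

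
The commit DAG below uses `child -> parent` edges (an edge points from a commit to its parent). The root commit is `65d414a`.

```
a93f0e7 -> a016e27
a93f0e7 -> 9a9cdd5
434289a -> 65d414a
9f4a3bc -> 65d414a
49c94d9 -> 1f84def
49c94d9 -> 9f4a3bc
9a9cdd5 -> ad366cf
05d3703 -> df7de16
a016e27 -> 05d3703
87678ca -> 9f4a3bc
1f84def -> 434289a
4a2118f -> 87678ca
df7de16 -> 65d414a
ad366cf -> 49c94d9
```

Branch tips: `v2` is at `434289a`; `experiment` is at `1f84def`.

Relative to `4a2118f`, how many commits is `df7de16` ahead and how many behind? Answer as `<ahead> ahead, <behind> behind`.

1 ahead, 3 behind

Reachable from df7de16: {65d414a, df7de16}.
Reachable from 4a2118f: {4a2118f, 65d414a, 87678ca, 9f4a3bc}.
Only in df7de16's history (ahead): {df7de16} — 1.
Only in 4a2118f's history (behind): {4a2118f, 87678ca, 9f4a3bc} — 3.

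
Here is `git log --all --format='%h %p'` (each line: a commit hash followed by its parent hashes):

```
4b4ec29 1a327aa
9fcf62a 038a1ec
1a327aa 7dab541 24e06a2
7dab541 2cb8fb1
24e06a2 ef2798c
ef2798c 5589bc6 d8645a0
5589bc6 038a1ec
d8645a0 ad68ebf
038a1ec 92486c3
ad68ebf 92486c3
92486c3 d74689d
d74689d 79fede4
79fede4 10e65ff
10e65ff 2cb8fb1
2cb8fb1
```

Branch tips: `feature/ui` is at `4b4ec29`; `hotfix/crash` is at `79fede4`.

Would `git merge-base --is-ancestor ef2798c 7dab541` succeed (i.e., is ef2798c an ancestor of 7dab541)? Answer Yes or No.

Ancestors of 7dab541: {2cb8fb1, 7dab541}.
ef2798c is not in that set, so it is not an ancestor of 7dab541.

No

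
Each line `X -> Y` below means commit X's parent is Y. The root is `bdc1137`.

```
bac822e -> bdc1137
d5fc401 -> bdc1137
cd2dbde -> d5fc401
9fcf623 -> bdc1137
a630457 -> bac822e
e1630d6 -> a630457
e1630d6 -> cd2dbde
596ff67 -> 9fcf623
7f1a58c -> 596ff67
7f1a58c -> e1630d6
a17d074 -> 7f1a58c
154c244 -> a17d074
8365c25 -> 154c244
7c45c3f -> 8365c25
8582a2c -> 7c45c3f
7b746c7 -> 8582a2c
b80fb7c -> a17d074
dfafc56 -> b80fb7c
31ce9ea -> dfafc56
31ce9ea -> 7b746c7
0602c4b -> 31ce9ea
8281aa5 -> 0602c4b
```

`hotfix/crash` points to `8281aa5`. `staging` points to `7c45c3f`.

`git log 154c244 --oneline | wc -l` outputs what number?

11

Walking parent pointers from 154c244: reachable set = {154c244, 596ff67, 7f1a58c, 9fcf623, a17d074, a630457, bac822e, bdc1137, cd2dbde, d5fc401, e1630d6}.
That is 11 commits.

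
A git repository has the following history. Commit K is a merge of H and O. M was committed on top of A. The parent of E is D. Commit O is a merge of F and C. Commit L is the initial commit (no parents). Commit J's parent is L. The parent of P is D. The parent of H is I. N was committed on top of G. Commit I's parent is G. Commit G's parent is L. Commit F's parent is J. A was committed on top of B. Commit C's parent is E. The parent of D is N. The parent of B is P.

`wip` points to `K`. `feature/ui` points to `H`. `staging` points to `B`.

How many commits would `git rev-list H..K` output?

Reachable from K: {C, D, E, F, G, H, I, J, K, L, N, O}.
Reachable from H: {G, H, I, L}.
In K's history but not H's: {C, D, E, F, J, K, N, O} — 8 commits.

8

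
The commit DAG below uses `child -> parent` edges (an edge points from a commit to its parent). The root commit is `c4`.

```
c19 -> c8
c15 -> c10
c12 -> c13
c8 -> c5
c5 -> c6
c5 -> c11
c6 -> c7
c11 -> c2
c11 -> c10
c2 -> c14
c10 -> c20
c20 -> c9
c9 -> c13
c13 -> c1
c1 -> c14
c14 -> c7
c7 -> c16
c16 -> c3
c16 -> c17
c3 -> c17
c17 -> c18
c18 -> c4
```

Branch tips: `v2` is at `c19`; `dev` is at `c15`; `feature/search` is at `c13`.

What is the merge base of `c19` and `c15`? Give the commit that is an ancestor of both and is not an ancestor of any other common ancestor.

c10

Ancestors of c19: {c1, c10, c11, c13, c14, c16, c17, c18, c19, c2, c20, c3, c4, c5, c6, c7, c8, c9}.
Ancestors of c15: {c1, c10, c13, c14, c15, c16, c17, c18, c20, c3, c4, c7, c9}.
Common ancestors: {c1, c10, c13, c14, c16, c17, c18, c20, c3, c4, c7, c9}.
Among these, c10 is not an ancestor of any other common ancestor — it is the merge base.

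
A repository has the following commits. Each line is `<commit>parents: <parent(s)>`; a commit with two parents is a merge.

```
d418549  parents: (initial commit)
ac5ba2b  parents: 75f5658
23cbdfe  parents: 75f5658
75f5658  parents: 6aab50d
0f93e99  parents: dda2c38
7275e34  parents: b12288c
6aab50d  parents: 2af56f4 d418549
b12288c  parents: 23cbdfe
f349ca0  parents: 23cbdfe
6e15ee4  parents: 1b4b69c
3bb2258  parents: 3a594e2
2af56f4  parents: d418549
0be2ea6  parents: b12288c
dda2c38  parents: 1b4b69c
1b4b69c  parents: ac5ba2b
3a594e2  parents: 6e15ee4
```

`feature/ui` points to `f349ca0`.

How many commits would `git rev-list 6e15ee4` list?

Walking parent pointers from 6e15ee4: reachable set = {1b4b69c, 2af56f4, 6aab50d, 6e15ee4, 75f5658, ac5ba2b, d418549}.
That is 7 commits.

7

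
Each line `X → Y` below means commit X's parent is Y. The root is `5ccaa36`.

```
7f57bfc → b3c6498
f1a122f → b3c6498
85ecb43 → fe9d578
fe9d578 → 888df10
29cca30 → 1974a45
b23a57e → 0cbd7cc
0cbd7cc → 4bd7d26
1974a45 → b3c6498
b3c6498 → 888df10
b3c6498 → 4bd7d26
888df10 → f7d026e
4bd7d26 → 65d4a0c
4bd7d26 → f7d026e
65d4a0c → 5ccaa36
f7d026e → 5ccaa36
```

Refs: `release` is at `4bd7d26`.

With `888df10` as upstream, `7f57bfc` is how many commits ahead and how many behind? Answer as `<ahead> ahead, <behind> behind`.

4 ahead, 0 behind

Reachable from 7f57bfc: {4bd7d26, 5ccaa36, 65d4a0c, 7f57bfc, 888df10, b3c6498, f7d026e}.
Reachable from 888df10: {5ccaa36, 888df10, f7d026e}.
Only in 7f57bfc's history (ahead): {4bd7d26, 65d4a0c, 7f57bfc, b3c6498} — 4.
Only in 888df10's history (behind): {} — 0.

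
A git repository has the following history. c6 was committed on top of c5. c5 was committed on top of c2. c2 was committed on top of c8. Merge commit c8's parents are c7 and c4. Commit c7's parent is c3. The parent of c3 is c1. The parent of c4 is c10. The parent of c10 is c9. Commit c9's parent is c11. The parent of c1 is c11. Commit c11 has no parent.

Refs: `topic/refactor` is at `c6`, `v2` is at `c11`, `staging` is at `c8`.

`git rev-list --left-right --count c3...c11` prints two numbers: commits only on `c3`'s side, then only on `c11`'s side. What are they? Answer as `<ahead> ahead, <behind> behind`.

2 ahead, 0 behind

Reachable from c3: {c1, c11, c3}.
Reachable from c11: {c11}.
Only in c3's history (ahead): {c1, c3} — 2.
Only in c11's history (behind): {} — 0.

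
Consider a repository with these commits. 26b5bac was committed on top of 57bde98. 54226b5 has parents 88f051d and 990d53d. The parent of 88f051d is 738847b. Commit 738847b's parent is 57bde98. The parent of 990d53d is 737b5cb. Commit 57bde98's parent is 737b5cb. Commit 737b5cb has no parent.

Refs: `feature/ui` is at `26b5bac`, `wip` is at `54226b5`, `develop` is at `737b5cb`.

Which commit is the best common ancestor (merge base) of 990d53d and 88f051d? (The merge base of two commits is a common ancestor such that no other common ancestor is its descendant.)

Ancestors of 990d53d: {737b5cb, 990d53d}.
Ancestors of 88f051d: {57bde98, 737b5cb, 738847b, 88f051d}.
Common ancestors: {737b5cb}.
The only common ancestor is 737b5cb, so it is the merge base.

737b5cb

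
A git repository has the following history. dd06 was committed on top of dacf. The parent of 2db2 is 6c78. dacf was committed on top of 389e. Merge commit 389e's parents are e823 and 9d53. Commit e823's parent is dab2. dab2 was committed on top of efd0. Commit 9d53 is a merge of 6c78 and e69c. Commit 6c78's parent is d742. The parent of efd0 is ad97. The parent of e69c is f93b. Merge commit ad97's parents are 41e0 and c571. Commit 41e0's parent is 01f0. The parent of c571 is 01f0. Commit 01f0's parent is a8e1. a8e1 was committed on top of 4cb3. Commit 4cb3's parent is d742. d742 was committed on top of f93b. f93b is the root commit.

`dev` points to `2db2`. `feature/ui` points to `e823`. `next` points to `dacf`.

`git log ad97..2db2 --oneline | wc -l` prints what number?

2

Reachable from 2db2: {2db2, 6c78, d742, f93b}.
Reachable from ad97: {01f0, 41e0, 4cb3, a8e1, ad97, c571, d742, f93b}.
In 2db2's history but not ad97's: {2db2, 6c78} — 2 commits.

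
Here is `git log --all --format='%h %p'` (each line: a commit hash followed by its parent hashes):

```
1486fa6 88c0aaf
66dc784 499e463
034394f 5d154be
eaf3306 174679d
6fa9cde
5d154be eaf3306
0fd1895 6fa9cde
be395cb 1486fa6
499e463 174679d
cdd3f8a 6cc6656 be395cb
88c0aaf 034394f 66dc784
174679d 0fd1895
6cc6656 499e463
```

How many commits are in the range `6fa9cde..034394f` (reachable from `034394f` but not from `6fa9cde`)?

Reachable from 034394f: {034394f, 0fd1895, 174679d, 5d154be, 6fa9cde, eaf3306}.
Reachable from 6fa9cde: {6fa9cde}.
In 034394f's history but not 6fa9cde's: {034394f, 0fd1895, 174679d, 5d154be, eaf3306} — 5 commits.

5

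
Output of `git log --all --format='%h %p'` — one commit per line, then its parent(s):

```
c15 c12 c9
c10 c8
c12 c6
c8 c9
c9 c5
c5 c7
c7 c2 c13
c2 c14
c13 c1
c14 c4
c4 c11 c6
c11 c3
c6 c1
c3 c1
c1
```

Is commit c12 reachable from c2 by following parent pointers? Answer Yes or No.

Ancestors of c2: {c1, c11, c14, c2, c3, c4, c6}.
c12 is not in that set, so it is not an ancestor of c2.

No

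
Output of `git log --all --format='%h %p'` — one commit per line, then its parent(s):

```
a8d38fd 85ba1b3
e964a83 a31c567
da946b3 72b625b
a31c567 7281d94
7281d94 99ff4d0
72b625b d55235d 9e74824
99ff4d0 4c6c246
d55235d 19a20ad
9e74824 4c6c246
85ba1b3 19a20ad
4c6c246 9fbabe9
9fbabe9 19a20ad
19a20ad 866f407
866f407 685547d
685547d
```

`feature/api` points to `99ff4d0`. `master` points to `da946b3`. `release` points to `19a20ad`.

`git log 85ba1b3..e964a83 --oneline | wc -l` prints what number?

Reachable from e964a83: {19a20ad, 4c6c246, 685547d, 7281d94, 866f407, 99ff4d0, 9fbabe9, a31c567, e964a83}.
Reachable from 85ba1b3: {19a20ad, 685547d, 85ba1b3, 866f407}.
In e964a83's history but not 85ba1b3's: {4c6c246, 7281d94, 99ff4d0, 9fbabe9, a31c567, e964a83} — 6 commits.

6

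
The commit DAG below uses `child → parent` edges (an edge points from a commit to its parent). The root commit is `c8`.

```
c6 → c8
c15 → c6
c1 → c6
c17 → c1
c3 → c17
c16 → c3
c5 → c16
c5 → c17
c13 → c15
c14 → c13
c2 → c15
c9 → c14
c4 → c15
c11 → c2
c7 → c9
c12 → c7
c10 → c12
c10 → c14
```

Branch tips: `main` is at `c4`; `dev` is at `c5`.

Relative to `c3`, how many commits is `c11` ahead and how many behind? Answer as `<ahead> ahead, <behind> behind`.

Reachable from c11: {c11, c15, c2, c6, c8}.
Reachable from c3: {c1, c17, c3, c6, c8}.
Only in c11's history (ahead): {c11, c15, c2} — 3.
Only in c3's history (behind): {c1, c17, c3} — 3.

3 ahead, 3 behind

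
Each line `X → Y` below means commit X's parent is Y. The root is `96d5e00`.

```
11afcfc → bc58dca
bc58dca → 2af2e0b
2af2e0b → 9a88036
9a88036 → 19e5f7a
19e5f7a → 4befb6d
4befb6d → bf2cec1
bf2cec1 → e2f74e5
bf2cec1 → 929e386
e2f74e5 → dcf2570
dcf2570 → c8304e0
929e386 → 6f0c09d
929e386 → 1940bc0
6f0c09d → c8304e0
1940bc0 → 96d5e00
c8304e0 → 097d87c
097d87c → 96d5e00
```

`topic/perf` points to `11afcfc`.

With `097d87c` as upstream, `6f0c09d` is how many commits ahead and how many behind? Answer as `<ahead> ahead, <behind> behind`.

Reachable from 6f0c09d: {097d87c, 6f0c09d, 96d5e00, c8304e0}.
Reachable from 097d87c: {097d87c, 96d5e00}.
Only in 6f0c09d's history (ahead): {6f0c09d, c8304e0} — 2.
Only in 097d87c's history (behind): {} — 0.

2 ahead, 0 behind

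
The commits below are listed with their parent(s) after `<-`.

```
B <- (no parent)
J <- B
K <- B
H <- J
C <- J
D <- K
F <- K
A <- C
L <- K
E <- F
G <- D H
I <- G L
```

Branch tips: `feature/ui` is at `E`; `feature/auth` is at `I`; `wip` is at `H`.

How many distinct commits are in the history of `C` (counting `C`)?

Walking parent pointers from C: reachable set = {B, C, J}.
That is 3 commits.

3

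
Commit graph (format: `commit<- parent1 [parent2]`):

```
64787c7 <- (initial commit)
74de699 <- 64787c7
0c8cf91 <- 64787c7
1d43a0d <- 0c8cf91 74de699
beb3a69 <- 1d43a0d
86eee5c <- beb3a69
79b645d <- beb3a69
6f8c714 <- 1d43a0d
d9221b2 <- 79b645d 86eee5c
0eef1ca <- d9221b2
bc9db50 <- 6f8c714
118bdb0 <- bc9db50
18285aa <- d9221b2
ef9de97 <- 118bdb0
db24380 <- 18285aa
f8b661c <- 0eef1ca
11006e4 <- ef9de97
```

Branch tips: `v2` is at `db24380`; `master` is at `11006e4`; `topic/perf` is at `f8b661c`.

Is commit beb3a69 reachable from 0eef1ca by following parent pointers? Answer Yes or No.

Ancestors of 0eef1ca (commits reachable by following parents): {0c8cf91, 0eef1ca, 1d43a0d, 64787c7, 74de699, 79b645d, 86eee5c, beb3a69, d9221b2}.
beb3a69 is in that set, so it is an ancestor of 0eef1ca.

Yes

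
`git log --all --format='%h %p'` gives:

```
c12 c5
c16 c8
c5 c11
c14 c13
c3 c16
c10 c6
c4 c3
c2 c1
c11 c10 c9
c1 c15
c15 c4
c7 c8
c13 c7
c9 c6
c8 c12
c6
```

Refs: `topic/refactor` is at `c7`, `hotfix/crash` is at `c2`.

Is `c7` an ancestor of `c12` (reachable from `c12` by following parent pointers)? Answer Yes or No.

No

Ancestors of c12: {c10, c11, c12, c5, c6, c9}.
c7 is not in that set, so it is not an ancestor of c12.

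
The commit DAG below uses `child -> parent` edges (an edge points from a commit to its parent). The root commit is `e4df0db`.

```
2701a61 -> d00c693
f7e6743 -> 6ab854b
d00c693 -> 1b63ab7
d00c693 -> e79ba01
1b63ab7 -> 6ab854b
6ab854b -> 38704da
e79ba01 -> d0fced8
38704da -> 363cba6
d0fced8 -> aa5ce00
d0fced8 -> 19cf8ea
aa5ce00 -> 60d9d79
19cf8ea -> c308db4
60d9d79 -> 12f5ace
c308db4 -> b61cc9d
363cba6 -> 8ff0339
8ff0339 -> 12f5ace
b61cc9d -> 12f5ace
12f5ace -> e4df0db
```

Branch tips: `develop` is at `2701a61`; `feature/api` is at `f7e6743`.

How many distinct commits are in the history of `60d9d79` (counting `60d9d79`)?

3

Walking parent pointers from 60d9d79: reachable set = {12f5ace, 60d9d79, e4df0db}.
That is 3 commits.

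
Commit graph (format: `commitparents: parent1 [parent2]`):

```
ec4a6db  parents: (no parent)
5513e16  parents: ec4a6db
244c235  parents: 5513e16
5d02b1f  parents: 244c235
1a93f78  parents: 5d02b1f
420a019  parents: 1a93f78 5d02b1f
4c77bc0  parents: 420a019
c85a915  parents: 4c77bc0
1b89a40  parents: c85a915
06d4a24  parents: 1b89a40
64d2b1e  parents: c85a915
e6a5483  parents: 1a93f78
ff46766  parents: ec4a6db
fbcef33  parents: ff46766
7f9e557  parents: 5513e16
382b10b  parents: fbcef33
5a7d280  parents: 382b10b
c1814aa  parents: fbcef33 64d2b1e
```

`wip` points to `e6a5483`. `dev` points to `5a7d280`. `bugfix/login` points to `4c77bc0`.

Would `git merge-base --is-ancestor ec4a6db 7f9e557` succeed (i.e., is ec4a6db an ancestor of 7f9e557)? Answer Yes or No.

Yes

Ancestors of 7f9e557 (commits reachable by following parents): {5513e16, 7f9e557, ec4a6db}.
ec4a6db is in that set, so it is an ancestor of 7f9e557.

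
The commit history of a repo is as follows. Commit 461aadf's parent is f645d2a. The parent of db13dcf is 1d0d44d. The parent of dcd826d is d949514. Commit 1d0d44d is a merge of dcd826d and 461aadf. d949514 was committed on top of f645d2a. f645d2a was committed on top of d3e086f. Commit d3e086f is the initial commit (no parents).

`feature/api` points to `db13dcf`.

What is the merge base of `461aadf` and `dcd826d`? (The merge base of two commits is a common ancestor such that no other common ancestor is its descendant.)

f645d2a

Ancestors of 461aadf: {461aadf, d3e086f, f645d2a}.
Ancestors of dcd826d: {d3e086f, d949514, dcd826d, f645d2a}.
Common ancestors: {d3e086f, f645d2a}.
Among these, f645d2a is not an ancestor of any other common ancestor — it is the merge base.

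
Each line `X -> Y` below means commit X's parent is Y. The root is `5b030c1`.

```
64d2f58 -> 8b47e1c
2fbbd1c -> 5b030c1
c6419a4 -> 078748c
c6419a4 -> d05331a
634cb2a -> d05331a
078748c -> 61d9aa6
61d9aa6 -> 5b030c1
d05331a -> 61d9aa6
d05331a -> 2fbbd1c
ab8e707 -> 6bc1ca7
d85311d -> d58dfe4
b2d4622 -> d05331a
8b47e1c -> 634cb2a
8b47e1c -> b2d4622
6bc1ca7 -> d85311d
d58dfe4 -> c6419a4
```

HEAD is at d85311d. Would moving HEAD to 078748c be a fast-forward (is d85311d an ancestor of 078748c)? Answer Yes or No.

No

A fast-forward from d85311d to 078748c is possible iff d85311d is an ancestor of 078748c.
Ancestors of 078748c: {078748c, 5b030c1, 61d9aa6}.
d85311d is not among them, so fast-forward is not possible.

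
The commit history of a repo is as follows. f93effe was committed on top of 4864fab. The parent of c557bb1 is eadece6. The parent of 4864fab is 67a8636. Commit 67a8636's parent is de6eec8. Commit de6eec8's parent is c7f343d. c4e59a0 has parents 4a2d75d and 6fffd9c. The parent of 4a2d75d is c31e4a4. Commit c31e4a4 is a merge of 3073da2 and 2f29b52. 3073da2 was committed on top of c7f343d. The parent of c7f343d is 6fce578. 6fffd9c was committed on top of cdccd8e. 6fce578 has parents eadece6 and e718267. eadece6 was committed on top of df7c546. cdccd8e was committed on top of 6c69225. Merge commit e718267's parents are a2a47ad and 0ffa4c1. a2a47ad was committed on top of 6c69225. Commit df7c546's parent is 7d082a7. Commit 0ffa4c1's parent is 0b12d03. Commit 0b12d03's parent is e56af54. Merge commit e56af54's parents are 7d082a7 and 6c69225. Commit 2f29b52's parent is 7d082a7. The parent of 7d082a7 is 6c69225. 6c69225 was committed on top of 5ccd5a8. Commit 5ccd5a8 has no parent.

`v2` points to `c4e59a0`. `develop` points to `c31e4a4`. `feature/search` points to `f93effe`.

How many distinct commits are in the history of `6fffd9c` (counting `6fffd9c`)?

Walking parent pointers from 6fffd9c: reachable set = {5ccd5a8, 6c69225, 6fffd9c, cdccd8e}.
That is 4 commits.

4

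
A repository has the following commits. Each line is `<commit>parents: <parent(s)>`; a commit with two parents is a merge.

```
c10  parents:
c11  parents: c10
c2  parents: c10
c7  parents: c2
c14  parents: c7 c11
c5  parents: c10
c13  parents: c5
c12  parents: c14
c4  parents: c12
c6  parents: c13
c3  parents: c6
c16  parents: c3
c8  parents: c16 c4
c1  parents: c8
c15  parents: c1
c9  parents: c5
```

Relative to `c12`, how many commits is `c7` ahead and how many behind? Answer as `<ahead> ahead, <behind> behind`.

Reachable from c7: {c10, c2, c7}.
Reachable from c12: {c10, c11, c12, c14, c2, c7}.
Only in c7's history (ahead): {} — 0.
Only in c12's history (behind): {c11, c12, c14} — 3.

0 ahead, 3 behind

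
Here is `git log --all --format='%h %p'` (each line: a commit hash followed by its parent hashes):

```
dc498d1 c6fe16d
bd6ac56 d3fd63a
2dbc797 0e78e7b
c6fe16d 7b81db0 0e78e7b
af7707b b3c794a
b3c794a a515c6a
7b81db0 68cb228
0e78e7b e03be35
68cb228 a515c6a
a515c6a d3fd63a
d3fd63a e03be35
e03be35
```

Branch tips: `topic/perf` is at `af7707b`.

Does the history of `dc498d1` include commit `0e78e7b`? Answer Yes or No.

Ancestors of dc498d1 (commits reachable by following parents): {0e78e7b, 68cb228, 7b81db0, a515c6a, c6fe16d, d3fd63a, dc498d1, e03be35}.
0e78e7b is in that set, so it is an ancestor of dc498d1.

Yes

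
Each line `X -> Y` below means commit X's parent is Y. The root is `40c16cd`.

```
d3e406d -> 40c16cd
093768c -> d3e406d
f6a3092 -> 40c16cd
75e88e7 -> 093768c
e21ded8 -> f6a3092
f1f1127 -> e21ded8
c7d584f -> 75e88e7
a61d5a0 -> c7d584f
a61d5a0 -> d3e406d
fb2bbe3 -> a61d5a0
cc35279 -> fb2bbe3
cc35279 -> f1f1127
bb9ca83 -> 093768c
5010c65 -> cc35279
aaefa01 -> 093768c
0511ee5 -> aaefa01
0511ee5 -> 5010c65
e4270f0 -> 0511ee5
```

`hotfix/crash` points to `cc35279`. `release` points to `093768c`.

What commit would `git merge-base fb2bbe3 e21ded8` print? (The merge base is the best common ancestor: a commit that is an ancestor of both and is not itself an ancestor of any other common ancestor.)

40c16cd

Ancestors of fb2bbe3: {093768c, 40c16cd, 75e88e7, a61d5a0, c7d584f, d3e406d, fb2bbe3}.
Ancestors of e21ded8: {40c16cd, e21ded8, f6a3092}.
Common ancestors: {40c16cd}.
The only common ancestor is 40c16cd, so it is the merge base.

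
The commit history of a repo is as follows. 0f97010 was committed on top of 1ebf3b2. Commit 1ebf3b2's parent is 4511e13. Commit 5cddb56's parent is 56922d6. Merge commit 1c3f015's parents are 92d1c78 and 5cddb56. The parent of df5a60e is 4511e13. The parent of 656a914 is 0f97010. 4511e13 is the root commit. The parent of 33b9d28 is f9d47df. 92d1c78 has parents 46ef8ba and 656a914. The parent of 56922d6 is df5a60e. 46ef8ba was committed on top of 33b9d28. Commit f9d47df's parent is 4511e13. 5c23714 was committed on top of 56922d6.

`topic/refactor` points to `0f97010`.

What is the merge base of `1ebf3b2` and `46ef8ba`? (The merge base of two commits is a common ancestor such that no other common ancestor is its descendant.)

Ancestors of 1ebf3b2: {1ebf3b2, 4511e13}.
Ancestors of 46ef8ba: {33b9d28, 4511e13, 46ef8ba, f9d47df}.
Common ancestors: {4511e13}.
The only common ancestor is 4511e13, so it is the merge base.

4511e13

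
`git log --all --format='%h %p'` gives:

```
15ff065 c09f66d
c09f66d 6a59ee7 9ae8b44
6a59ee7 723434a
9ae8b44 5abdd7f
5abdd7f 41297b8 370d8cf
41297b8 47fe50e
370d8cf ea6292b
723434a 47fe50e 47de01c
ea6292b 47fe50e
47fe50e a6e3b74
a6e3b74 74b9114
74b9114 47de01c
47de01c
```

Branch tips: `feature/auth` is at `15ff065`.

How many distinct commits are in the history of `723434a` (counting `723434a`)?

Walking parent pointers from 723434a: reachable set = {47de01c, 47fe50e, 723434a, 74b9114, a6e3b74}.
That is 5 commits.

5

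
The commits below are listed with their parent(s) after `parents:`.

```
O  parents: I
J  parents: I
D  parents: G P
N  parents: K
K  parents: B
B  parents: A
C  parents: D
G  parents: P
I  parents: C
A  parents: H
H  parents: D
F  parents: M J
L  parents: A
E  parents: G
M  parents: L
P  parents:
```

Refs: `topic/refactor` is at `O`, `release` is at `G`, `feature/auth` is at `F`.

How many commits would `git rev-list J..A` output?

Reachable from A: {A, D, G, H, P}.
Reachable from J: {C, D, G, I, J, P}.
In A's history but not J's: {A, H} — 2 commits.

2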